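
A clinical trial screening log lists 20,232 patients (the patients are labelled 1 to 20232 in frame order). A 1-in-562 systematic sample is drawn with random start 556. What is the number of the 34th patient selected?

k = 562
34th selection = r + (34−1)·k = 556 + 33×562 = 556 + 18546 = 19102

19102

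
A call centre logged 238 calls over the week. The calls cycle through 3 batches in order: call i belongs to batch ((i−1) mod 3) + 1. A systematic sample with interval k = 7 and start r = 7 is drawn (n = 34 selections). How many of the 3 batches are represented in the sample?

Consecutive selections differ by k = 7, so their batch numbers differ by 7 mod 3 = 1.
gcd(7, 3) = 1, so the sample visits 3/1 = 3 distinct residues mod 3.
Start 7 is batch 1; the batches hit are 1, 2, 3.

3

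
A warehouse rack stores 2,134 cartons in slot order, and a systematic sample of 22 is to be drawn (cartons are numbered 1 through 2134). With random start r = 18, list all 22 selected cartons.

k = N/n = 2134/22 = 97
carton 1: 18
carton 2: 18 + 97 = 115
carton 3: 115 + 97 = 212
carton 4: 212 + 97 = 309
carton 5: 309 + 97 = 406
carton 6: 406 + 97 = 503
carton 7: 503 + 97 = 600
carton 8: 600 + 97 = 697
carton 9: 697 + 97 = 794
carton 10: 794 + 97 = 891
carton 11: 891 + 97 = 988
carton 12: 988 + 97 = 1085
carton 13: 1085 + 97 = 1182
carton 14: 1182 + 97 = 1279
carton 15: 1279 + 97 = 1376
carton 16: 1376 + 97 = 1473
carton 17: 1473 + 97 = 1570
carton 18: 1570 + 97 = 1667
carton 19: 1667 + 97 = 1764
carton 20: 1764 + 97 = 1861
carton 21: 1861 + 97 = 1958
carton 22: 1958 + 97 = 2055

18, 115, 212, 309, 406, 503, 600, 697, 794, 891, 988, 1085, 1182, 1279, 1376, 1473, 1570, 1667, 1764, 1861, 1958, 2055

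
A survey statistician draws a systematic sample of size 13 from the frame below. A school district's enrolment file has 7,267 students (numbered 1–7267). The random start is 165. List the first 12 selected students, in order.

k = N/n = 7267/13 = 559
student 1: 165
student 2: 165 + 559 = 724
student 3: 724 + 559 = 1283
student 4: 1283 + 559 = 1842
student 5: 1842 + 559 = 2401
student 6: 2401 + 559 = 2960
student 7: 2960 + 559 = 3519
student 8: 3519 + 559 = 4078
student 9: 4078 + 559 = 4637
student 10: 4637 + 559 = 5196
student 11: 5196 + 559 = 5755
student 12: 5755 + 559 = 6314

165, 724, 1283, 1842, 2401, 2960, 3519, 4078, 4637, 5196, 5755, 6314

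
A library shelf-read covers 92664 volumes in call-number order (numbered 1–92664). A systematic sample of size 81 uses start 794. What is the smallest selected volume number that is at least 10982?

11090

k = 92664/81 = 1144
Steps past start: ⌈(10982 − 794)/1144⌉ = ⌈10188/1144⌉ = 9
Selected volume: 794 + 9×1144 = 11090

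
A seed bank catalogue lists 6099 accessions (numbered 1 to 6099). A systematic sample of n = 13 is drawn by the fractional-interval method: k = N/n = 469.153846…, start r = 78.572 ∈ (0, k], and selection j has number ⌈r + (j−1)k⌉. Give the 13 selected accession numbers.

79, 548, 1017, 1487, 1956, 2425, 2894, 3363, 3832, 4301, 4771, 5240, 5709

j=1: r + 0k = 78.572 → ⌈·⌉ = 79
j=2: r + 1k = 547.725846… → ⌈·⌉ = 548
j=3: r + 2k = 1016.879692… → ⌈·⌉ = 1017
j=4: r + 3k = 1486.033538… → ⌈·⌉ = 1487
j=5: r + 4k = 1955.187384… → ⌈·⌉ = 1956
j=6: r + 5k = 2424.341230… → ⌈·⌉ = 2425
j=7: r + 6k = 2893.495076… → ⌈·⌉ = 2894
j=8: r + 7k = 3362.648923… → ⌈·⌉ = 3363
j=9: r + 8k = 3831.802769… → ⌈·⌉ = 3832
j=10: r + 9k = 4300.956615… → ⌈·⌉ = 4301
j=11: r + 10k = 4770.110461… → ⌈·⌉ = 4771
j=12: r + 11k = 5239.264307… → ⌈·⌉ = 5240
j=13: r + 12k = 5708.418153… → ⌈·⌉ = 5709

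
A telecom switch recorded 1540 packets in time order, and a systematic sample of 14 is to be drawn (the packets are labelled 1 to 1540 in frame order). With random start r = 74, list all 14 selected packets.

k = N/n = 1540/14 = 110
packet 1: 74
packet 2: 74 + 110 = 184
packet 3: 184 + 110 = 294
packet 4: 294 + 110 = 404
packet 5: 404 + 110 = 514
packet 6: 514 + 110 = 624
packet 7: 624 + 110 = 734
packet 8: 734 + 110 = 844
packet 9: 844 + 110 = 954
packet 10: 954 + 110 = 1064
packet 11: 1064 + 110 = 1174
packet 12: 1174 + 110 = 1284
packet 13: 1284 + 110 = 1394
packet 14: 1394 + 110 = 1504

74, 184, 294, 404, 514, 624, 734, 844, 954, 1064, 1174, 1284, 1394, 1504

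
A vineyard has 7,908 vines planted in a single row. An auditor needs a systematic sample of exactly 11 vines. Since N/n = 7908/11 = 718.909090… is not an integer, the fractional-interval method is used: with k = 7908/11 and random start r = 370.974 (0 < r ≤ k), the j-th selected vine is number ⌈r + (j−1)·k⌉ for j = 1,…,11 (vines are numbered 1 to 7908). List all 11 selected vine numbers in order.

j=1: r + 0k = 370.974 → ⌈·⌉ = 371
j=2: r + 1k = 1089.883090… → ⌈·⌉ = 1090
j=3: r + 2k = 1808.792181… → ⌈·⌉ = 1809
j=4: r + 3k = 2527.701272… → ⌈·⌉ = 2528
j=5: r + 4k = 3246.610363… → ⌈·⌉ = 3247
j=6: r + 5k = 3965.519454… → ⌈·⌉ = 3966
j=7: r + 6k = 4684.428545… → ⌈·⌉ = 4685
j=8: r + 7k = 5403.337636… → ⌈·⌉ = 5404
j=9: r + 8k = 6122.246727… → ⌈·⌉ = 6123
j=10: r + 9k = 6841.155818… → ⌈·⌉ = 6842
j=11: r + 10k = 7560.064909… → ⌈·⌉ = 7561

371, 1090, 1809, 2528, 3247, 3966, 4685, 5404, 6123, 6842, 7561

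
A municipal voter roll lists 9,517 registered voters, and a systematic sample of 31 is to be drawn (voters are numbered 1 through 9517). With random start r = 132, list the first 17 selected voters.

k = N/n = 9517/31 = 307
voter 1: 132
voter 2: 132 + 307 = 439
voter 3: 439 + 307 = 746
voter 4: 746 + 307 = 1053
voter 5: 1053 + 307 = 1360
voter 6: 1360 + 307 = 1667
voter 7: 1667 + 307 = 1974
voter 8: 1974 + 307 = 2281
voter 9: 2281 + 307 = 2588
voter 10: 2588 + 307 = 2895
voter 11: 2895 + 307 = 3202
voter 12: 3202 + 307 = 3509
voter 13: 3509 + 307 = 3816
voter 14: 3816 + 307 = 4123
voter 15: 4123 + 307 = 4430
voter 16: 4430 + 307 = 4737
voter 17: 4737 + 307 = 5044

132, 439, 746, 1053, 1360, 1667, 1974, 2281, 2588, 2895, 3202, 3509, 3816, 4123, 4430, 4737, 5044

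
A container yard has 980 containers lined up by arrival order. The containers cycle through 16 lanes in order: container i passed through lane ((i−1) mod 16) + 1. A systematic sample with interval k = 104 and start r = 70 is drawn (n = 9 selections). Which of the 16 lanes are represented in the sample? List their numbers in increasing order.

6, 14

Consecutive selections differ by k = 104, so their lane numbers differ by 104 mod 16 = 8.
gcd(104, 16) = 8, so the sample visits 16/8 = 2 distinct residues mod 16.
Start 70 is lane 6; the lanes hit are 6, 14.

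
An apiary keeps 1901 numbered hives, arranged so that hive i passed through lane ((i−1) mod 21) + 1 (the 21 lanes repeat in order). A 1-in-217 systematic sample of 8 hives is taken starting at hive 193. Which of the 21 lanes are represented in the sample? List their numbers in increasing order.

4, 11, 18

Consecutive selections differ by k = 217, so their lane numbers differ by 217 mod 21 = 7.
gcd(217, 21) = 7, so the sample visits 21/7 = 3 distinct residues mod 21.
Start 193 is lane 4; the lanes hit are 4, 11, 18.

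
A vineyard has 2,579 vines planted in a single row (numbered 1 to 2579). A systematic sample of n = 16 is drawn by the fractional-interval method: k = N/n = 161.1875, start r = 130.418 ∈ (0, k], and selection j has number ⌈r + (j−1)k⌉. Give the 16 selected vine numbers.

131, 292, 453, 614, 776, 937, 1098, 1259, 1420, 1582, 1743, 1904, 2065, 2226, 2388, 2549

j=1: r + 0k = 130.418 → ⌈·⌉ = 131
j=2: r + 1k = 291.6055 → ⌈·⌉ = 292
j=3: r + 2k = 452.793 → ⌈·⌉ = 453
j=4: r + 3k = 613.9805 → ⌈·⌉ = 614
j=5: r + 4k = 775.168 → ⌈·⌉ = 776
j=6: r + 5k = 936.3555 → ⌈·⌉ = 937
j=7: r + 6k = 1097.543 → ⌈·⌉ = 1098
j=8: r + 7k = 1258.7305 → ⌈·⌉ = 1259
j=9: r + 8k = 1419.918 → ⌈·⌉ = 1420
j=10: r + 9k = 1581.1055 → ⌈·⌉ = 1582
j=11: r + 10k = 1742.293 → ⌈·⌉ = 1743
j=12: r + 11k = 1903.4805 → ⌈·⌉ = 1904
j=13: r + 12k = 2064.668 → ⌈·⌉ = 2065
j=14: r + 13k = 2225.8555 → ⌈·⌉ = 2226
j=15: r + 14k = 2387.043 → ⌈·⌉ = 2388
j=16: r + 15k = 2548.2305 → ⌈·⌉ = 2549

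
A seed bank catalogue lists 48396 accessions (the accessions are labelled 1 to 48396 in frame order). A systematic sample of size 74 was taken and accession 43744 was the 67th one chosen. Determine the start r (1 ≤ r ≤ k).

k = 48396/74 = 654
r = 43744 − (67−1)×654 = 43744 − 43164 = 580

580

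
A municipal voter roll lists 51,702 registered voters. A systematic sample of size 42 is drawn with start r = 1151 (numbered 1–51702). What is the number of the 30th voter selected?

36850

k = 51702/42 = 1231
30th selection = r + (30−1)·k = 1151 + 29×1231 = 1151 + 35699 = 36850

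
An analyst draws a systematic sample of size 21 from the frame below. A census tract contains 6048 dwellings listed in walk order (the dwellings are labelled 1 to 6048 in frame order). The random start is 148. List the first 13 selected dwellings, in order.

148, 436, 724, 1012, 1300, 1588, 1876, 2164, 2452, 2740, 3028, 3316, 3604

k = N/n = 6048/21 = 288
dwelling 1: 148
dwelling 2: 148 + 288 = 436
dwelling 3: 436 + 288 = 724
dwelling 4: 724 + 288 = 1012
dwelling 5: 1012 + 288 = 1300
dwelling 6: 1300 + 288 = 1588
dwelling 7: 1588 + 288 = 1876
dwelling 8: 1876 + 288 = 2164
dwelling 9: 2164 + 288 = 2452
dwelling 10: 2452 + 288 = 2740
dwelling 11: 2740 + 288 = 3028
dwelling 12: 3028 + 288 = 3316
dwelling 13: 3316 + 288 = 3604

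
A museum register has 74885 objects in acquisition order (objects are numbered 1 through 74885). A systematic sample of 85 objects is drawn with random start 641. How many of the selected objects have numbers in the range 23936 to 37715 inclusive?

k = 74885/85 = 881
First selection ≥ 23936: 641 + ⌈(23936−641)/881⌉·881 = 641 + 27×881 = 24428
Last selection ≤ 37715: 641 + ⌊(37715−641)/881⌋·881 = 641 + 42×881 = 37643
Count = 42 − 27 + 1 = 16

16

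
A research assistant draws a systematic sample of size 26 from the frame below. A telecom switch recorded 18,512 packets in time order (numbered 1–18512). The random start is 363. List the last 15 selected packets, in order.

8195, 8907, 9619, 10331, 11043, 11755, 12467, 13179, 13891, 14603, 15315, 16027, 16739, 17451, 18163

k = N/n = 18512/26 = 712
12th selection = 363 + 11×712 = 8195
13th: 8195 + 712 = 8907
14th: 8907 + 712 = 9619
15th: 9619 + 712 = 10331
16th: 10331 + 712 = 11043
17th: 11043 + 712 = 11755
18th: 11755 + 712 = 12467
19th: 12467 + 712 = 13179
20th: 13179 + 712 = 13891
21st: 13891 + 712 = 14603
22nd: 14603 + 712 = 15315
23rd: 15315 + 712 = 16027
24th: 16027 + 712 = 16739
25th: 16739 + 712 = 17451
26th: 17451 + 712 = 18163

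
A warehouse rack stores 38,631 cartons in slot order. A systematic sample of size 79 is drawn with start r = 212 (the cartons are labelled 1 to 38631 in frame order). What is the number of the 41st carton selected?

k = 38631/79 = 489
41st selection = r + (41−1)·k = 212 + 40×489 = 212 + 19560 = 19772

19772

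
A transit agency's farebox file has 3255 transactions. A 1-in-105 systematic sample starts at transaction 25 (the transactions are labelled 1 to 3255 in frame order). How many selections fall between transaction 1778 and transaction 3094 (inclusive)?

13

k = 105
First selection ≥ 1778: 25 + ⌈(1778−25)/105⌉·105 = 25 + 17×105 = 1810
Last selection ≤ 3094: 25 + ⌊(3094−25)/105⌋·105 = 25 + 29×105 = 3070
Count = 29 − 17 + 1 = 13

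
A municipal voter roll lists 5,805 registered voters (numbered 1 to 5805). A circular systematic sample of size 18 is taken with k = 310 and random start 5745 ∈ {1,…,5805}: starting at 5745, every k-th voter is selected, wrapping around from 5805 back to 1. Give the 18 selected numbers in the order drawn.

5745, 250, 560, 870, 1180, 1490, 1800, 2110, 2420, 2730, 3040, 3350, 3660, 3970, 4280, 4590, 4900, 5210

Selection 1: 5745
Selection 2: 5745 + 310 = 6055 → 6055 − 5805 = 250
Selection 3: 250 + 310 = 560
Selection 4: 560 + 310 = 870
Selection 5: 870 + 310 = 1180
Selection 6: 1180 + 310 = 1490
Selection 7: 1490 + 310 = 1800
Selection 8: 1800 + 310 = 2110
Selection 9: 2110 + 310 = 2420
Selection 10: 2420 + 310 = 2730
Selection 11: 2730 + 310 = 3040
Selection 12: 3040 + 310 = 3350
Selection 13: 3350 + 310 = 3660
Selection 14: 3660 + 310 = 3970
Selection 15: 3970 + 310 = 4280
Selection 16: 4280 + 310 = 4590
Selection 17: 4590 + 310 = 4900
Selection 18: 4900 + 310 = 5210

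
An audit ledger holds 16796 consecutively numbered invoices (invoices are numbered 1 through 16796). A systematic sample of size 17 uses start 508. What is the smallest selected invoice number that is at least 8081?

k = 16796/17 = 988
Steps past start: ⌈(8081 − 508)/988⌉ = ⌈7573/988⌉ = 8
Selected invoice: 508 + 8×988 = 8412

8412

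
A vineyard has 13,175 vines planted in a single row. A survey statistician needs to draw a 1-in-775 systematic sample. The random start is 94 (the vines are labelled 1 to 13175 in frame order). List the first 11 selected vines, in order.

94, 869, 1644, 2419, 3194, 3969, 4744, 5519, 6294, 7069, 7844

vine 1: 94
vine 2: 94 + 775 = 869
vine 3: 869 + 775 = 1644
vine 4: 1644 + 775 = 2419
vine 5: 2419 + 775 = 3194
vine 6: 3194 + 775 = 3969
vine 7: 3969 + 775 = 4744
vine 8: 4744 + 775 = 5519
vine 9: 5519 + 775 = 6294
vine 10: 6294 + 775 = 7069
vine 11: 7069 + 775 = 7844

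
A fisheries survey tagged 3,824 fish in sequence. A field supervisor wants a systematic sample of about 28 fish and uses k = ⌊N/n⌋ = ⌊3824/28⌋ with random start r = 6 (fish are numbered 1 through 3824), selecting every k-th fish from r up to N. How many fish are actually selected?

k = ⌊3824/28⌋ = 136
Achieved size = ⌊(3824 − 6)/136⌋ + 1 = ⌊3818/136⌋ + 1 = 28 + 1 = 29
(last selection: 6 + 28×136 = 3814 ≤ 3824; next would be 3950 > 3824)

29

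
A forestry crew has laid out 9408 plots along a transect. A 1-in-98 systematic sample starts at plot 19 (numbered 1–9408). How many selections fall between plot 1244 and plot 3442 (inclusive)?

k = 98
First selection ≥ 1244: 19 + ⌈(1244−19)/98⌉·98 = 19 + 13×98 = 1293
Last selection ≤ 3442: 19 + ⌊(3442−19)/98⌋·98 = 19 + 34×98 = 3351
Count = 34 − 13 + 1 = 22

22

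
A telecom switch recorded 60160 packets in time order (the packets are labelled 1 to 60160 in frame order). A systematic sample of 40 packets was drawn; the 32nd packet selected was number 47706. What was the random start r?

k = 60160/40 = 1504
r = 47706 − (32−1)×1504 = 47706 − 46624 = 1082

1082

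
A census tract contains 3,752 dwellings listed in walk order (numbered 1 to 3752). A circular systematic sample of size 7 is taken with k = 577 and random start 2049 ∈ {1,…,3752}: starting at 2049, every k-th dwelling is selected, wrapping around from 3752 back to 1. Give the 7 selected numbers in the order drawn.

Selection 1: 2049
Selection 2: 2049 + 577 = 2626
Selection 3: 2626 + 577 = 3203
Selection 4: 3203 + 577 = 3780 → 3780 − 3752 = 28
Selection 5: 28 + 577 = 605
Selection 6: 605 + 577 = 1182
Selection 7: 1182 + 577 = 1759

2049, 2626, 3203, 28, 605, 1182, 1759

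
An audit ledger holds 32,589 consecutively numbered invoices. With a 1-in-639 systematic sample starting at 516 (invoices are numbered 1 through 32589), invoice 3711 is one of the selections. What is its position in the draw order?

k = 639
position = (3711 − 516)/639 + 1 = 3195/639 + 1 = 5 + 1 = 6

6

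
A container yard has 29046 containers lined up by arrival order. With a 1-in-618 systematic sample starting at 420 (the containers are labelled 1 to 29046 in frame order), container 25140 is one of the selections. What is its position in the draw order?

41

k = 618
position = (25140 − 420)/618 + 1 = 24720/618 + 1 = 40 + 1 = 41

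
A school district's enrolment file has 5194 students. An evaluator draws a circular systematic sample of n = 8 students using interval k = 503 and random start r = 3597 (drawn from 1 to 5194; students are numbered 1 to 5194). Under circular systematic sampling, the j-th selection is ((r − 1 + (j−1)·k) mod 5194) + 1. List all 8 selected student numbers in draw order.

Selection 1: 3597
Selection 2: 3597 + 503 = 4100
Selection 3: 4100 + 503 = 4603
Selection 4: 4603 + 503 = 5106
Selection 5: 5106 + 503 = 5609 → 5609 − 5194 = 415
Selection 6: 415 + 503 = 918
Selection 7: 918 + 503 = 1421
Selection 8: 1421 + 503 = 1924

3597, 4100, 4603, 5106, 415, 918, 1421, 1924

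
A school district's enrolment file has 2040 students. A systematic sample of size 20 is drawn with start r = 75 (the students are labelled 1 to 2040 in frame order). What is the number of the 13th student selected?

1299

k = 2040/20 = 102
13th selection = r + (13−1)·k = 75 + 12×102 = 75 + 1224 = 1299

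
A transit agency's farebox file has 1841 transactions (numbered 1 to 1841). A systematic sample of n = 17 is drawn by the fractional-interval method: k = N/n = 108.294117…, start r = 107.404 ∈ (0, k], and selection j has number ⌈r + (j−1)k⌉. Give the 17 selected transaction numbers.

108, 216, 324, 433, 541, 649, 758, 866, 974, 1083, 1191, 1299, 1407, 1516, 1624, 1732, 1841

j=1: r + 0k = 107.404 → ⌈·⌉ = 108
j=2: r + 1k = 215.698117… → ⌈·⌉ = 216
j=3: r + 2k = 323.992235… → ⌈·⌉ = 324
j=4: r + 3k = 432.286352… → ⌈·⌉ = 433
j=5: r + 4k = 540.580470… → ⌈·⌉ = 541
j=6: r + 5k = 648.874588… → ⌈·⌉ = 649
j=7: r + 6k = 757.168705… → ⌈·⌉ = 758
j=8: r + 7k = 865.462823… → ⌈·⌉ = 866
j=9: r + 8k = 973.756941… → ⌈·⌉ = 974
j=10: r + 9k = 1082.051058… → ⌈·⌉ = 1083
j=11: r + 10k = 1190.345176… → ⌈·⌉ = 1191
j=12: r + 11k = 1298.639294… → ⌈·⌉ = 1299
j=13: r + 12k = 1406.933411… → ⌈·⌉ = 1407
j=14: r + 13k = 1515.227529… → ⌈·⌉ = 1516
j=15: r + 14k = 1623.521647… → ⌈·⌉ = 1624
j=16: r + 15k = 1731.815764… → ⌈·⌉ = 1732
j=17: r + 16k = 1840.109882… → ⌈·⌉ = 1841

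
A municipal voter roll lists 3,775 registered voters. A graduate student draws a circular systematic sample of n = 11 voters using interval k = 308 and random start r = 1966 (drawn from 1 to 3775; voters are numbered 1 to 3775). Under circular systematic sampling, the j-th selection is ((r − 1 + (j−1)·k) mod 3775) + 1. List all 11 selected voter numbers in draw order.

1966, 2274, 2582, 2890, 3198, 3506, 39, 347, 655, 963, 1271

Selection 1: 1966
Selection 2: 1966 + 308 = 2274
Selection 3: 2274 + 308 = 2582
Selection 4: 2582 + 308 = 2890
Selection 5: 2890 + 308 = 3198
Selection 6: 3198 + 308 = 3506
Selection 7: 3506 + 308 = 3814 → 3814 − 3775 = 39
Selection 8: 39 + 308 = 347
Selection 9: 347 + 308 = 655
Selection 10: 655 + 308 = 963
Selection 11: 963 + 308 = 1271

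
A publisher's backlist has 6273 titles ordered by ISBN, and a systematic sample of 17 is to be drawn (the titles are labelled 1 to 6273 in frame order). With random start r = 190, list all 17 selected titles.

190, 559, 928, 1297, 1666, 2035, 2404, 2773, 3142, 3511, 3880, 4249, 4618, 4987, 5356, 5725, 6094

k = N/n = 6273/17 = 369
title 1: 190
title 2: 190 + 369 = 559
title 3: 559 + 369 = 928
title 4: 928 + 369 = 1297
title 5: 1297 + 369 = 1666
title 6: 1666 + 369 = 2035
title 7: 2035 + 369 = 2404
title 8: 2404 + 369 = 2773
title 9: 2773 + 369 = 3142
title 10: 3142 + 369 = 3511
title 11: 3511 + 369 = 3880
title 12: 3880 + 369 = 4249
title 13: 4249 + 369 = 4618
title 14: 4618 + 369 = 4987
title 15: 4987 + 369 = 5356
title 16: 5356 + 369 = 5725
title 17: 5725 + 369 = 6094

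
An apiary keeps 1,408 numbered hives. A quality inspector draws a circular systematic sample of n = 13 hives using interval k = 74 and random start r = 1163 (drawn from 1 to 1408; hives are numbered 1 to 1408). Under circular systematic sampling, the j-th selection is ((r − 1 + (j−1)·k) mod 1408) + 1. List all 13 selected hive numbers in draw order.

1163, 1237, 1311, 1385, 51, 125, 199, 273, 347, 421, 495, 569, 643

Selection 1: 1163
Selection 2: 1163 + 74 = 1237
Selection 3: 1237 + 74 = 1311
Selection 4: 1311 + 74 = 1385
Selection 5: 1385 + 74 = 1459 → 1459 − 1408 = 51
Selection 6: 51 + 74 = 125
Selection 7: 125 + 74 = 199
Selection 8: 199 + 74 = 273
Selection 9: 273 + 74 = 347
Selection 10: 347 + 74 = 421
Selection 11: 421 + 74 = 495
Selection 12: 495 + 74 = 569
Selection 13: 569 + 74 = 643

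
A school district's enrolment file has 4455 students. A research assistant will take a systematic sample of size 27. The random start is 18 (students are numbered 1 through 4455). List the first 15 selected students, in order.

k = N/n = 4455/27 = 165
student 1: 18
student 2: 18 + 165 = 183
student 3: 183 + 165 = 348
student 4: 348 + 165 = 513
student 5: 513 + 165 = 678
student 6: 678 + 165 = 843
student 7: 843 + 165 = 1008
student 8: 1008 + 165 = 1173
student 9: 1173 + 165 = 1338
student 10: 1338 + 165 = 1503
student 11: 1503 + 165 = 1668
student 12: 1668 + 165 = 1833
student 13: 1833 + 165 = 1998
student 14: 1998 + 165 = 2163
student 15: 2163 + 165 = 2328

18, 183, 348, 513, 678, 843, 1008, 1173, 1338, 1503, 1668, 1833, 1998, 2163, 2328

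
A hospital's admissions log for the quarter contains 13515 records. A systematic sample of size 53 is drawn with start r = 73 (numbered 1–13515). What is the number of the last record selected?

k = 13515/53 = 255
53rd selection = r + (53−1)·k = 73 + 52×255 = 73 + 13260 = 13333

13333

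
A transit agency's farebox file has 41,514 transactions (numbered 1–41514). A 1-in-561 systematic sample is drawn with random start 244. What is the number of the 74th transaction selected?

k = 561
74th selection = r + (74−1)·k = 244 + 73×561 = 244 + 40953 = 41197

41197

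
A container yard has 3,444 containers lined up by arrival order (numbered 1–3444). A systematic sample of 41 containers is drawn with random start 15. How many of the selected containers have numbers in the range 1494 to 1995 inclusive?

6

k = 3444/41 = 84
First selection ≥ 1494: 15 + ⌈(1494−15)/84⌉·84 = 15 + 18×84 = 1527
Last selection ≤ 1995: 15 + ⌊(1995−15)/84⌋·84 = 15 + 23×84 = 1947
Count = 23 − 18 + 1 = 6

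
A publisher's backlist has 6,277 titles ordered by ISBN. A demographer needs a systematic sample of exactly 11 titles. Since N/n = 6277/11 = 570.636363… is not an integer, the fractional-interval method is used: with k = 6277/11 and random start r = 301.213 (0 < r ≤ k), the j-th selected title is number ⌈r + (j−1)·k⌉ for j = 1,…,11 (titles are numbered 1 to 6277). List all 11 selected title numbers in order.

j=1: r + 0k = 301.213 → ⌈·⌉ = 302
j=2: r + 1k = 871.849363… → ⌈·⌉ = 872
j=3: r + 2k = 1442.485727… → ⌈·⌉ = 1443
j=4: r + 3k = 2013.122090… → ⌈·⌉ = 2014
j=5: r + 4k = 2583.758454… → ⌈·⌉ = 2584
j=6: r + 5k = 3154.394818… → ⌈·⌉ = 3155
j=7: r + 6k = 3725.031181… → ⌈·⌉ = 3726
j=8: r + 7k = 4295.667545… → ⌈·⌉ = 4296
j=9: r + 8k = 4866.303909… → ⌈·⌉ = 4867
j=10: r + 9k = 5436.940272… → ⌈·⌉ = 5437
j=11: r + 10k = 6007.576636… → ⌈·⌉ = 6008

302, 872, 1443, 2014, 2584, 3155, 3726, 4296, 4867, 5437, 6008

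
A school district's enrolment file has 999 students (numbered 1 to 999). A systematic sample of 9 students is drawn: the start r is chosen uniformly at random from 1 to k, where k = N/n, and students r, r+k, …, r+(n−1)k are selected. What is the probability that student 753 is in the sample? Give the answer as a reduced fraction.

k = 999/9 = 111.
Student 753 is selected iff r ≡ 753 (mod 111); exactly one such r in {1,…,111}.
Inclusion probability = 1/111.

1/111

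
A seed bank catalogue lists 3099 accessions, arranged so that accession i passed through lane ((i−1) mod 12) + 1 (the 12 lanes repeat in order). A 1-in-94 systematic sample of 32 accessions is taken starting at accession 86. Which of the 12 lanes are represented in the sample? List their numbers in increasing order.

2, 4, 6, 8, 10, 12

Consecutive selections differ by k = 94, so their lane numbers differ by 94 mod 12 = 10.
gcd(94, 12) = 2, so the sample visits 12/2 = 6 distinct residues mod 12.
Start 86 is lane 2; the lanes hit are 2, 4, 6, 8, 10, 12.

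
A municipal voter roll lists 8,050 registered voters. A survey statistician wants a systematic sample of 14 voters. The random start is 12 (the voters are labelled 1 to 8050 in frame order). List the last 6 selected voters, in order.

k = N/n = 8050/14 = 575
9th selection = 12 + 8×575 = 4612
10th: 4612 + 575 = 5187
11th: 5187 + 575 = 5762
12th: 5762 + 575 = 6337
13th: 6337 + 575 = 6912
14th: 6912 + 575 = 7487

4612, 5187, 5762, 6337, 6912, 7487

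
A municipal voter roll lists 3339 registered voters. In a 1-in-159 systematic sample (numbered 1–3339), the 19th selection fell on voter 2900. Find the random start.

38

k = 159
r = 2900 − (19−1)×159 = 2900 − 2862 = 38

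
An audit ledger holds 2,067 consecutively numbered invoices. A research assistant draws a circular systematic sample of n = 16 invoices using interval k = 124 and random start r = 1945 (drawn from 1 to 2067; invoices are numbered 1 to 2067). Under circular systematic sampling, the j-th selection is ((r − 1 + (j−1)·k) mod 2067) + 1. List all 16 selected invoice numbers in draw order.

1945, 2, 126, 250, 374, 498, 622, 746, 870, 994, 1118, 1242, 1366, 1490, 1614, 1738

Selection 1: 1945
Selection 2: 1945 + 124 = 2069 → 2069 − 2067 = 2
Selection 3: 2 + 124 = 126
Selection 4: 126 + 124 = 250
Selection 5: 250 + 124 = 374
Selection 6: 374 + 124 = 498
Selection 7: 498 + 124 = 622
Selection 8: 622 + 124 = 746
Selection 9: 746 + 124 = 870
Selection 10: 870 + 124 = 994
Selection 11: 994 + 124 = 1118
Selection 12: 1118 + 124 = 1242
Selection 13: 1242 + 124 = 1366
Selection 14: 1366 + 124 = 1490
Selection 15: 1490 + 124 = 1614
Selection 16: 1614 + 124 = 1738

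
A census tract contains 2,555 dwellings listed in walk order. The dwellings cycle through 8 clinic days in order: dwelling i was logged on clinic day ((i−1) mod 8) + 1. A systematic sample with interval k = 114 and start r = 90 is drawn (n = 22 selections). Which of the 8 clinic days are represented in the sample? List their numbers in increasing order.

Consecutive selections differ by k = 114, so their clinic day numbers differ by 114 mod 8 = 2.
gcd(114, 8) = 2, so the sample visits 8/2 = 4 distinct residues mod 8.
Start 90 is clinic day 2; the clinic days hit are 2, 4, 6, 8.

2, 4, 6, 8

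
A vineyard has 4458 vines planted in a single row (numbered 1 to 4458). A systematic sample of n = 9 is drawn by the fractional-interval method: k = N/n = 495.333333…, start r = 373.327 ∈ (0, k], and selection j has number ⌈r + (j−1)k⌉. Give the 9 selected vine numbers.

j=1: r + 0k = 373.327 → ⌈·⌉ = 374
j=2: r + 1k = 868.660333… → ⌈·⌉ = 869
j=3: r + 2k = 1363.993666… → ⌈·⌉ = 1364
j=4: r + 3k = 1859.327 → ⌈·⌉ = 1860
j=5: r + 4k = 2354.660333… → ⌈·⌉ = 2355
j=6: r + 5k = 2849.993666… → ⌈·⌉ = 2850
j=7: r + 6k = 3345.327 → ⌈·⌉ = 3346
j=8: r + 7k = 3840.660333… → ⌈·⌉ = 3841
j=9: r + 8k = 4335.993666… → ⌈·⌉ = 4336

374, 869, 1364, 1860, 2355, 2850, 3346, 3841, 4336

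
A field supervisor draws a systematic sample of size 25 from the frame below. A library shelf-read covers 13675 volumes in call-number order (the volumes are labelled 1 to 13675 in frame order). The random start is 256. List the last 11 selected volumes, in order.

k = N/n = 13675/25 = 547
15th selection = 256 + 14×547 = 7914
16th: 7914 + 547 = 8461
17th: 8461 + 547 = 9008
18th: 9008 + 547 = 9555
19th: 9555 + 547 = 10102
20th: 10102 + 547 = 10649
21st: 10649 + 547 = 11196
22nd: 11196 + 547 = 11743
23rd: 11743 + 547 = 12290
24th: 12290 + 547 = 12837
25th: 12837 + 547 = 13384

7914, 8461, 9008, 9555, 10102, 10649, 11196, 11743, 12290, 12837, 13384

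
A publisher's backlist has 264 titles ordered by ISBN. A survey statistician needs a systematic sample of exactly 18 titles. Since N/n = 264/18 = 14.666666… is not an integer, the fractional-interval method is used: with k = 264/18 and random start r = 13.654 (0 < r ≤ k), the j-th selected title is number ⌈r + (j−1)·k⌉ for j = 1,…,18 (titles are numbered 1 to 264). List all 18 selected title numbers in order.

j=1: r + 0k = 13.654 → ⌈·⌉ = 14
j=2: r + 1k = 28.320666… → ⌈·⌉ = 29
j=3: r + 2k = 42.987333… → ⌈·⌉ = 43
j=4: r + 3k = 57.654 → ⌈·⌉ = 58
j=5: r + 4k = 72.320666… → ⌈·⌉ = 73
j=6: r + 5k = 86.987333… → ⌈·⌉ = 87
j=7: r + 6k = 101.654 → ⌈·⌉ = 102
j=8: r + 7k = 116.320666… → ⌈·⌉ = 117
j=9: r + 8k = 130.987333… → ⌈·⌉ = 131
j=10: r + 9k = 145.654 → ⌈·⌉ = 146
j=11: r + 10k = 160.320666… → ⌈·⌉ = 161
j=12: r + 11k = 174.987333… → ⌈·⌉ = 175
j=13: r + 12k = 189.654 → ⌈·⌉ = 190
j=14: r + 13k = 204.320666… → ⌈·⌉ = 205
j=15: r + 14k = 218.987333… → ⌈·⌉ = 219
j=16: r + 15k = 233.654 → ⌈·⌉ = 234
j=17: r + 16k = 248.320666… → ⌈·⌉ = 249
j=18: r + 17k = 262.987333… → ⌈·⌉ = 263

14, 29, 43, 58, 73, 87, 102, 117, 131, 146, 161, 175, 190, 205, 219, 234, 249, 263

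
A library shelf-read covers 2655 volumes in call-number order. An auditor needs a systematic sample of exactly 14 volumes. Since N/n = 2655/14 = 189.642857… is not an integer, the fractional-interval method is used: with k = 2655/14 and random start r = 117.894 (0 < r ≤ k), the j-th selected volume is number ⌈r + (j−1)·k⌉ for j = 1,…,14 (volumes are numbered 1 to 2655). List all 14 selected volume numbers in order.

j=1: r + 0k = 117.894 → ⌈·⌉ = 118
j=2: r + 1k = 307.536857… → ⌈·⌉ = 308
j=3: r + 2k = 497.179714… → ⌈·⌉ = 498
j=4: r + 3k = 686.822571… → ⌈·⌉ = 687
j=5: r + 4k = 876.465428… → ⌈·⌉ = 877
j=6: r + 5k = 1066.108285… → ⌈·⌉ = 1067
j=7: r + 6k = 1255.751142… → ⌈·⌉ = 1256
j=8: r + 7k = 1445.394 → ⌈·⌉ = 1446
j=9: r + 8k = 1635.036857… → ⌈·⌉ = 1636
j=10: r + 9k = 1824.679714… → ⌈·⌉ = 1825
j=11: r + 10k = 2014.322571… → ⌈·⌉ = 2015
j=12: r + 11k = 2203.965428… → ⌈·⌉ = 2204
j=13: r + 12k = 2393.608285… → ⌈·⌉ = 2394
j=14: r + 13k = 2583.251142… → ⌈·⌉ = 2584

118, 308, 498, 687, 877, 1067, 1256, 1446, 1636, 1825, 2015, 2204, 2394, 2584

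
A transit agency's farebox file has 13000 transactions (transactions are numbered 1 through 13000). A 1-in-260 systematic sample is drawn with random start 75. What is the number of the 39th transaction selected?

9955

k = 260
39th selection = r + (39−1)·k = 75 + 38×260 = 75 + 9880 = 9955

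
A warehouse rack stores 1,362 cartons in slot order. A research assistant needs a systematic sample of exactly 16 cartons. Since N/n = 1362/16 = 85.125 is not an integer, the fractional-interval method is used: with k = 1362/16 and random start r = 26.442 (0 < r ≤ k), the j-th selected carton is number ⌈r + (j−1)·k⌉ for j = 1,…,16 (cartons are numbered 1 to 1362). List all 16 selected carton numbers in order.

27, 112, 197, 282, 367, 453, 538, 623, 708, 793, 878, 963, 1048, 1134, 1219, 1304

j=1: r + 0k = 26.442 → ⌈·⌉ = 27
j=2: r + 1k = 111.567 → ⌈·⌉ = 112
j=3: r + 2k = 196.692 → ⌈·⌉ = 197
j=4: r + 3k = 281.817 → ⌈·⌉ = 282
j=5: r + 4k = 366.942 → ⌈·⌉ = 367
j=6: r + 5k = 452.067 → ⌈·⌉ = 453
j=7: r + 6k = 537.192 → ⌈·⌉ = 538
j=8: r + 7k = 622.317 → ⌈·⌉ = 623
j=9: r + 8k = 707.442 → ⌈·⌉ = 708
j=10: r + 9k = 792.567 → ⌈·⌉ = 793
j=11: r + 10k = 877.692 → ⌈·⌉ = 878
j=12: r + 11k = 962.817 → ⌈·⌉ = 963
j=13: r + 12k = 1047.942 → ⌈·⌉ = 1048
j=14: r + 13k = 1133.067 → ⌈·⌉ = 1134
j=15: r + 14k = 1218.192 → ⌈·⌉ = 1219
j=16: r + 15k = 1303.317 → ⌈·⌉ = 1304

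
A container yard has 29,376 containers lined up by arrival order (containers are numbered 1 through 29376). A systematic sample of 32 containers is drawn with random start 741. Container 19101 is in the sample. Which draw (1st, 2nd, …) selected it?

k = 29376/32 = 918
position = (19101 − 741)/918 + 1 = 18360/918 + 1 = 20 + 1 = 21

21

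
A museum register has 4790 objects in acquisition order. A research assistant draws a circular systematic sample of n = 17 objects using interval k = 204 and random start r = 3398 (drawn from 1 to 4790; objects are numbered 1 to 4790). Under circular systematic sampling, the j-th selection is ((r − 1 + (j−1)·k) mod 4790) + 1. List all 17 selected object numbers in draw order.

Selection 1: 3398
Selection 2: 3398 + 204 = 3602
Selection 3: 3602 + 204 = 3806
Selection 4: 3806 + 204 = 4010
Selection 5: 4010 + 204 = 4214
Selection 6: 4214 + 204 = 4418
Selection 7: 4418 + 204 = 4622
Selection 8: 4622 + 204 = 4826 → 4826 − 4790 = 36
Selection 9: 36 + 204 = 240
Selection 10: 240 + 204 = 444
Selection 11: 444 + 204 = 648
Selection 12: 648 + 204 = 852
Selection 13: 852 + 204 = 1056
Selection 14: 1056 + 204 = 1260
Selection 15: 1260 + 204 = 1464
Selection 16: 1464 + 204 = 1668
Selection 17: 1668 + 204 = 1872

3398, 3602, 3806, 4010, 4214, 4418, 4622, 36, 240, 444, 648, 852, 1056, 1260, 1464, 1668, 1872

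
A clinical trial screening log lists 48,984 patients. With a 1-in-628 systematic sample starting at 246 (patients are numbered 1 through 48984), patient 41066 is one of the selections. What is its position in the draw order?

66

k = 628
position = (41066 − 246)/628 + 1 = 40820/628 + 1 = 65 + 1 = 66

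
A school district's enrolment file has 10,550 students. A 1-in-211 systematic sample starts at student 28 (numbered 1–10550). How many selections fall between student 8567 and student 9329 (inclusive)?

4

k = 211
First selection ≥ 8567: 28 + ⌈(8567−28)/211⌉·211 = 28 + 41×211 = 8679
Last selection ≤ 9329: 28 + ⌊(9329−28)/211⌋·211 = 28 + 44×211 = 9312
Count = 44 − 41 + 1 = 4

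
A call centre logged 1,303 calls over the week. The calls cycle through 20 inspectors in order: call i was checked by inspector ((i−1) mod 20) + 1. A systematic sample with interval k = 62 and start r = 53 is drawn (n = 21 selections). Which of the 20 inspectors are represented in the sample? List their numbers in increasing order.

1, 3, 5, 7, 9, 11, 13, 15, 17, 19

Consecutive selections differ by k = 62, so their inspector numbers differ by 62 mod 20 = 2.
gcd(62, 20) = 2, so the sample visits 20/2 = 10 distinct residues mod 20.
Start 53 is inspector 13; the inspectors hit are 1, 3, 5, 7, 9, 11, 13, 15, 17, 19.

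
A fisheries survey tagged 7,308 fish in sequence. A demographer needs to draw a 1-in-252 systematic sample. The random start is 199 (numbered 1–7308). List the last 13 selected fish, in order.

17th selection = 199 + 16×252 = 4231
18th: 4231 + 252 = 4483
19th: 4483 + 252 = 4735
20th: 4735 + 252 = 4987
21st: 4987 + 252 = 5239
22nd: 5239 + 252 = 5491
23rd: 5491 + 252 = 5743
24th: 5743 + 252 = 5995
25th: 5995 + 252 = 6247
26th: 6247 + 252 = 6499
27th: 6499 + 252 = 6751
28th: 6751 + 252 = 7003
29th: 7003 + 252 = 7255

4231, 4483, 4735, 4987, 5239, 5491, 5743, 5995, 6247, 6499, 6751, 7003, 7255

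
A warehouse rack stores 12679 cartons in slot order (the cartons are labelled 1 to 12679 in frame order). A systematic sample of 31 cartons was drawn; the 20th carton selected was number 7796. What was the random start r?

k = 12679/31 = 409
r = 7796 − (20−1)×409 = 7796 − 7771 = 25

25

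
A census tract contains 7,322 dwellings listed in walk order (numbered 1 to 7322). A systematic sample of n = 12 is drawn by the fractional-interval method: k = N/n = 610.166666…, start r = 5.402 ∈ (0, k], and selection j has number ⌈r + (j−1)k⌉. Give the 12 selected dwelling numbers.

j=1: r + 0k = 5.402 → ⌈·⌉ = 6
j=2: r + 1k = 615.568666… → ⌈·⌉ = 616
j=3: r + 2k = 1225.735333… → ⌈·⌉ = 1226
j=4: r + 3k = 1835.902 → ⌈·⌉ = 1836
j=5: r + 4k = 2446.068666… → ⌈·⌉ = 2447
j=6: r + 5k = 3056.235333… → ⌈·⌉ = 3057
j=7: r + 6k = 3666.402 → ⌈·⌉ = 3667
j=8: r + 7k = 4276.568666… → ⌈·⌉ = 4277
j=9: r + 8k = 4886.735333… → ⌈·⌉ = 4887
j=10: r + 9k = 5496.902 → ⌈·⌉ = 5497
j=11: r + 10k = 6107.068666… → ⌈·⌉ = 6108
j=12: r + 11k = 6717.235333… → ⌈·⌉ = 6718

6, 616, 1226, 1836, 2447, 3057, 3667, 4277, 4887, 5497, 6108, 6718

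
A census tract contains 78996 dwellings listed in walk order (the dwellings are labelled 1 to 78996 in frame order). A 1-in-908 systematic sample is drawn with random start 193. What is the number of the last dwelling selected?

78281

k = 908
87th selection = r + (87−1)·k = 193 + 86×908 = 193 + 78088 = 78281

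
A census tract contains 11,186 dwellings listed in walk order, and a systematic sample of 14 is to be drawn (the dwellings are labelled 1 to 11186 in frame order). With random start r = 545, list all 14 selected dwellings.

545, 1344, 2143, 2942, 3741, 4540, 5339, 6138, 6937, 7736, 8535, 9334, 10133, 10932

k = N/n = 11186/14 = 799
dwelling 1: 545
dwelling 2: 545 + 799 = 1344
dwelling 3: 1344 + 799 = 2143
dwelling 4: 2143 + 799 = 2942
dwelling 5: 2942 + 799 = 3741
dwelling 6: 3741 + 799 = 4540
dwelling 7: 4540 + 799 = 5339
dwelling 8: 5339 + 799 = 6138
dwelling 9: 6138 + 799 = 6937
dwelling 10: 6937 + 799 = 7736
dwelling 11: 7736 + 799 = 8535
dwelling 12: 8535 + 799 = 9334
dwelling 13: 9334 + 799 = 10133
dwelling 14: 10133 + 799 = 10932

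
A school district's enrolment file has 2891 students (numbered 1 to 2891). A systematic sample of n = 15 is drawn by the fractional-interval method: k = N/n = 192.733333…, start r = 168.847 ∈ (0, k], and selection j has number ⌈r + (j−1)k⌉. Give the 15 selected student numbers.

j=1: r + 0k = 168.847 → ⌈·⌉ = 169
j=2: r + 1k = 361.580333… → ⌈·⌉ = 362
j=3: r + 2k = 554.313666… → ⌈·⌉ = 555
j=4: r + 3k = 747.047 → ⌈·⌉ = 748
j=5: r + 4k = 939.780333… → ⌈·⌉ = 940
j=6: r + 5k = 1132.513666… → ⌈·⌉ = 1133
j=7: r + 6k = 1325.247 → ⌈·⌉ = 1326
j=8: r + 7k = 1517.980333… → ⌈·⌉ = 1518
j=9: r + 8k = 1710.713666… → ⌈·⌉ = 1711
j=10: r + 9k = 1903.447 → ⌈·⌉ = 1904
j=11: r + 10k = 2096.180333… → ⌈·⌉ = 2097
j=12: r + 11k = 2288.913666… → ⌈·⌉ = 2289
j=13: r + 12k = 2481.647 → ⌈·⌉ = 2482
j=14: r + 13k = 2674.380333… → ⌈·⌉ = 2675
j=15: r + 14k = 2867.113666… → ⌈·⌉ = 2868

169, 362, 555, 748, 940, 1133, 1326, 1518, 1711, 1904, 2097, 2289, 2482, 2675, 2868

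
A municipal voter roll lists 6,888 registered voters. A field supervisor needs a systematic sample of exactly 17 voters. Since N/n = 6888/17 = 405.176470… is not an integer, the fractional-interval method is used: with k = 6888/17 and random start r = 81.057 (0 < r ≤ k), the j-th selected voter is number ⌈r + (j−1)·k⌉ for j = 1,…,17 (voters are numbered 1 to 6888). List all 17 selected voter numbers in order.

j=1: r + 0k = 81.057 → ⌈·⌉ = 82
j=2: r + 1k = 486.233470… → ⌈·⌉ = 487
j=3: r + 2k = 891.409941… → ⌈·⌉ = 892
j=4: r + 3k = 1296.586411… → ⌈·⌉ = 1297
j=5: r + 4k = 1701.762882… → ⌈·⌉ = 1702
j=6: r + 5k = 2106.939352… → ⌈·⌉ = 2107
j=7: r + 6k = 2512.115823… → ⌈·⌉ = 2513
j=8: r + 7k = 2917.292294… → ⌈·⌉ = 2918
j=9: r + 8k = 3322.468764… → ⌈·⌉ = 3323
j=10: r + 9k = 3727.645235… → ⌈·⌉ = 3728
j=11: r + 10k = 4132.821705… → ⌈·⌉ = 4133
j=12: r + 11k = 4537.998176… → ⌈·⌉ = 4538
j=13: r + 12k = 4943.174647… → ⌈·⌉ = 4944
j=14: r + 13k = 5348.351117… → ⌈·⌉ = 5349
j=15: r + 14k = 5753.527588… → ⌈·⌉ = 5754
j=16: r + 15k = 6158.704058… → ⌈·⌉ = 6159
j=17: r + 16k = 6563.880529… → ⌈·⌉ = 6564

82, 487, 892, 1297, 1702, 2107, 2513, 2918, 3323, 3728, 4133, 4538, 4944, 5349, 5754, 6159, 6564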